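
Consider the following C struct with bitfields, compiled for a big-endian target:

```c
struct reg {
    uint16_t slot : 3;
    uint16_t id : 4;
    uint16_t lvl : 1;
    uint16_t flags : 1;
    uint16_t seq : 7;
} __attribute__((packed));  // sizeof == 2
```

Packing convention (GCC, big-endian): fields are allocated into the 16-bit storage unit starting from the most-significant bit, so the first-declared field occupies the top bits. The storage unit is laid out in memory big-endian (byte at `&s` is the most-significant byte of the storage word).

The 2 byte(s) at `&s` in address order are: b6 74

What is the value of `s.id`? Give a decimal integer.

11

[0]=0xb6 [1]=0x74 (big-endian) → word 0xb674
slot [13+:3] = (word>>13) & 0x7 = 5
id [9+:4] = (word>>9) & 0xf = 11  ←
lvl [8+:1] = (word>>8) & 0x1 = 0
flags [7+:1] = (word>>7) & 0x1 = 0
seq [0+:7] = (word>>0) & 0x7f = 116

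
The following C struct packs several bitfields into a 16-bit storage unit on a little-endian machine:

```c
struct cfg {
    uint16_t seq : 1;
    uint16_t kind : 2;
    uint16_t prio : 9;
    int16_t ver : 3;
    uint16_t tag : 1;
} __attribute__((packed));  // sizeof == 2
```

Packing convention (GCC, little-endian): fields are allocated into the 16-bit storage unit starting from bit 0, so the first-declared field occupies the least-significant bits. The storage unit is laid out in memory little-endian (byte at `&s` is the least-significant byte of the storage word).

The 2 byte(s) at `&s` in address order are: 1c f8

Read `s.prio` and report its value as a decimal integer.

[0]=0x1c [1]=0xf8 (little-endian) → word 0xf81c
seq:1 @ bit 0 → (0xf81c>>0)&0x1 = 0x0
kind:2 @ bit 1 → (0xf81c>>1)&0x3 = 0x2
prio:9 @ bit 3 → (0xf81c>>3)&0x1ff = 0x103  ←
ver:3 @ bit 12 → (0xf81c>>12)&0x7 = 0x7
tag:1 @ bit 15 → (0xf81c>>15)&0x1 = 0x1

259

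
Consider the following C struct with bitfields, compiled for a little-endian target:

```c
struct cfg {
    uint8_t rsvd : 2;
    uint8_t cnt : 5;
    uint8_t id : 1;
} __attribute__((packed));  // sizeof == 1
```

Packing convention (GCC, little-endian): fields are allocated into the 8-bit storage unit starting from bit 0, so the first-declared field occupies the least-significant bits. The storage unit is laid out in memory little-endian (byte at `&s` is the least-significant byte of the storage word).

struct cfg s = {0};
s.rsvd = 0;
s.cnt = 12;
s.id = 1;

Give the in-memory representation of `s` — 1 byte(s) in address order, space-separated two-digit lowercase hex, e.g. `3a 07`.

[0+:2] rsvd=0 & 0x3 = 0x0; word=0x00
[2+:5] cnt=12 & 0x1f = 0xc; word=0x30
[7+:1] id=1 & 0x1 = 0x1; word=0xb0
word = 0xb0 → little-endian bytes:
  [0]=0xb0

b0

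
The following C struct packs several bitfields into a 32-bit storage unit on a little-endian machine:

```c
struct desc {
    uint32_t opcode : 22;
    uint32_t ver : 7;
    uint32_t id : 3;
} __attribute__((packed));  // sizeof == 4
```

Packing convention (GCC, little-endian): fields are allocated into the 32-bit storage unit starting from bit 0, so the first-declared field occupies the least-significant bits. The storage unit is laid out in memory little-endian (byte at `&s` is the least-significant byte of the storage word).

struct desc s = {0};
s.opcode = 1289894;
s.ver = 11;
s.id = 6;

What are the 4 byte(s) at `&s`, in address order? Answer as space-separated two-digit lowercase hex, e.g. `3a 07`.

a6 ae d3 c2

opcode:22 = 1289894 → 0x13aea6 << 0 → word 0x0013aea6
ver:7 = 11 → 0xb << 22 → word 0x02d3aea6
id:3 = 6 → 0x6 << 29 → word 0xc2d3aea6
word = 0xc2d3aea6 → little-endian bytes:
  [0]=0xa6  [1]=0xae  [2]=0xd3  [3]=0xc2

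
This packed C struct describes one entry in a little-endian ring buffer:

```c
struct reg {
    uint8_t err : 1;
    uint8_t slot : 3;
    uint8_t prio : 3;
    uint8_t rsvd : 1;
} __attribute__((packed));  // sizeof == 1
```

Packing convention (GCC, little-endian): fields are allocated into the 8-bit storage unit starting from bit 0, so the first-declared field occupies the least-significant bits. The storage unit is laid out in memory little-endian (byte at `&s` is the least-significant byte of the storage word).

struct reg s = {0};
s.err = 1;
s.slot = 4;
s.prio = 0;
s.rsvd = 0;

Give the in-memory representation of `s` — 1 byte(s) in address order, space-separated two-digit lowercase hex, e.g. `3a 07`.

09

err:1 = 1 → 0x1 << 0 → word 0x01
slot:3 = 4 → 0x4 << 1 → word 0x09
prio:3 = 0 → 0x0 << 4 → word 0x09
rsvd:1 = 0 → 0x0 << 7 → word 0x09
word = 0x09 → little-endian bytes:
  [0]=0x09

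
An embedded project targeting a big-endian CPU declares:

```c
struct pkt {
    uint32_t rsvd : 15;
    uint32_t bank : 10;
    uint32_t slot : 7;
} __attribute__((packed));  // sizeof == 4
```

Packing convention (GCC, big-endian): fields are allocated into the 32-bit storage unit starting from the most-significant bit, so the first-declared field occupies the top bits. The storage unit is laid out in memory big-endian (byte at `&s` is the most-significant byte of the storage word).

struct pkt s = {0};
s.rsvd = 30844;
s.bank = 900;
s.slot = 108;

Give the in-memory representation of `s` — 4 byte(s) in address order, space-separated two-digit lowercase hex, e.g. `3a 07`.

f0 f9 c2 6c

[17+:15] rsvd=30844 & 0x7fff = 0x787c; word=0xf0f80000
[7+:10] bank=900 & 0x3ff = 0x384; word=0xf0f9c200
[0+:7] slot=108 & 0x7f = 0x6c; word=0xf0f9c26c
word = 0xf0f9c26c → big-endian bytes:
  [0]=0xf0  [1]=0xf9  [2]=0xc2  [3]=0x6c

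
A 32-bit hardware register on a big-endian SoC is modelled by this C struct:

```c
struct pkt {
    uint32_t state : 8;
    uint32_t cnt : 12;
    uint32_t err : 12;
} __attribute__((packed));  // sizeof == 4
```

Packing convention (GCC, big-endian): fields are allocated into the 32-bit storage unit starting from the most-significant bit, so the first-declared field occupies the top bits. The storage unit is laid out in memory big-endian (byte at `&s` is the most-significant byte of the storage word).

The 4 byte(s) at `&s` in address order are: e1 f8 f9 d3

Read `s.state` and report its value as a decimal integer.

[0]=0xe1 [1]=0xf8 [2]=0xf9 [3]=0xd3 (big-endian) → word 0xe1f8f9d3
state:8 @ bit 24 → (0xe1f8f9d3>>24)&0xff = 0xe1  ←
cnt:12 @ bit 12 → (0xe1f8f9d3>>12)&0xfff = 0xf8f
err:12 @ bit 0 → (0xe1f8f9d3>>0)&0xfff = 0x9d3

225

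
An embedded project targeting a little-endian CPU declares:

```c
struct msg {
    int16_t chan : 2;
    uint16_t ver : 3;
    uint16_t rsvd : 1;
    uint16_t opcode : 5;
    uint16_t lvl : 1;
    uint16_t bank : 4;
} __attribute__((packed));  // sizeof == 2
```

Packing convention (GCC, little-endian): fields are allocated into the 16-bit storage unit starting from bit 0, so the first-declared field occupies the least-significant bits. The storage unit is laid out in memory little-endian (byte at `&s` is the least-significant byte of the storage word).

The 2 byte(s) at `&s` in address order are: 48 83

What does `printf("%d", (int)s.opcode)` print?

[0]=0x48 [1]=0x83 (little-endian) → word 0x8348
chan [0+:2] = (word>>0) & 0x3 = 0
ver [2+:3] = (word>>2) & 0x7 = 2
rsvd [5+:1] = (word>>5) & 0x1 = 0
opcode [6+:5] = (word>>6) & 0x1f = 13  ←
lvl [11+:1] = (word>>11) & 0x1 = 0
bank [12+:4] = (word>>12) & 0xf = 8

13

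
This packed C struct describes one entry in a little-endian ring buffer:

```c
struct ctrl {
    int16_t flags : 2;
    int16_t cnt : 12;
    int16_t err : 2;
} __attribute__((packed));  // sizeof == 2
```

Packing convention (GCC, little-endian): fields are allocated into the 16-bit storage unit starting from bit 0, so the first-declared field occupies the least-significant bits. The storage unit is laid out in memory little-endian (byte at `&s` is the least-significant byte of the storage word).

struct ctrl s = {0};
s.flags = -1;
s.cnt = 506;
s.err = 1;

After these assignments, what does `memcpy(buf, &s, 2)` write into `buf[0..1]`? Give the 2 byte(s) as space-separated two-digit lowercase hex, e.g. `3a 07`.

flags:2 = -1 → 0x3 << 0 → word 0x0003
cnt:12 = 506 → 0x1fa << 2 → word 0x07eb
err:2 = 1 → 0x1 << 14 → word 0x47eb
word = 0x47eb → little-endian bytes:
  [0]=0xeb  [1]=0x47

eb 47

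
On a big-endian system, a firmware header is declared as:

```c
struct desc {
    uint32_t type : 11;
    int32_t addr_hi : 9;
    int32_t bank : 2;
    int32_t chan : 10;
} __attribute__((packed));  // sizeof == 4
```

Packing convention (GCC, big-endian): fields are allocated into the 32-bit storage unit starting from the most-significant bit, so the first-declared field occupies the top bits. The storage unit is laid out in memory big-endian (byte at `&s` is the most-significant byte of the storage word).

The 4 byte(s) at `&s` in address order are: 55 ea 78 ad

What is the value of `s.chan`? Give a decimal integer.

173

[0]=0x55 [1]=0xea [2]=0x78 [3]=0xad (big-endian) → word 0x55ea78ad
type:11 @ bit 21 → (0x55ea78ad>>21)&0x7ff = 0x2af
addr_hi:9 @ bit 12 → (0x55ea78ad>>12)&0x1ff = 0xa7
bank:2 @ bit 10 → (0x55ea78ad>>10)&0x3 = 0x2
chan:10 @ bit 0 → (0x55ea78ad>>0)&0x3ff = 0xad  ←
chan signed 10b, MSB=0: value = 173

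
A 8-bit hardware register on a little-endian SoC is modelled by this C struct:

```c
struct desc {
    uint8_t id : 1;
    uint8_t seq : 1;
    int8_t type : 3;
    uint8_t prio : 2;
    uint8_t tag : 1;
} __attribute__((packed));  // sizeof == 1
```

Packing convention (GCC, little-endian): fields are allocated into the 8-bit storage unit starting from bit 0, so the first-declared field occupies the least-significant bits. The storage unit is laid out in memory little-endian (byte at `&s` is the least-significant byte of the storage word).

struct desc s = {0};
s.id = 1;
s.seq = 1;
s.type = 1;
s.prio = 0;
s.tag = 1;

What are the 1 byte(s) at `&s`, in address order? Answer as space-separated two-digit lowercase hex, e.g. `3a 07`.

id (1b) val=1 bits=0x1 at bit 0: 0x01
seq (1b) val=1 bits=0x1 at bit 1: 0x03
type (3b) val=1 bits=0x1 at bit 2: 0x07
prio (2b) val=0 bits=0x0 at bit 5: 0x07
tag (1b) val=1 bits=0x1 at bit 7: 0x87
word = 0x87 → little-endian bytes:
  [0]=0x87

87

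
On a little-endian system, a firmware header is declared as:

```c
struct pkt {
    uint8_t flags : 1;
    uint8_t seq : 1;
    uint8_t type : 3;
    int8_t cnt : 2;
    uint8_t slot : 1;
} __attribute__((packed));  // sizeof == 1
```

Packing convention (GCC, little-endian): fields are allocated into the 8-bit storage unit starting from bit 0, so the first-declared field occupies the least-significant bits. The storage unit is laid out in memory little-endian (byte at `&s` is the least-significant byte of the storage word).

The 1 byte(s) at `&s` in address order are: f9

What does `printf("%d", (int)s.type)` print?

6

[0]=0xf9 (little-endian) → word 0xf9
flags:1 @ bit 0 → (0xf9>>0)&0x1 = 0x1
seq:1 @ bit 1 → (0xf9>>1)&0x1 = 0x0
type:3 @ bit 2 → (0xf9>>2)&0x7 = 0x6  ←
cnt:2 @ bit 5 → (0xf9>>5)&0x3 = 0x3
slot:1 @ bit 7 → (0xf9>>7)&0x1 = 0x1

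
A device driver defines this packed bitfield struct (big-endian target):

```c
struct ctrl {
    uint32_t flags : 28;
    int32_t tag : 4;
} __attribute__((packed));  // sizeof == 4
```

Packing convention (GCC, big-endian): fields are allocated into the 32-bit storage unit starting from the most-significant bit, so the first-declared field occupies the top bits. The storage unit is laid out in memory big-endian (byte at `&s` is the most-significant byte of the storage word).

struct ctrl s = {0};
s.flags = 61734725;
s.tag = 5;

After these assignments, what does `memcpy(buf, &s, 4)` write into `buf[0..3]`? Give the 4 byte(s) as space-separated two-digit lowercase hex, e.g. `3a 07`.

3a df f4 55

[4+:28] flags=61734725 & 0xfffffff = 0x3adff45; word=0x3adff450
[0+:4] tag=5 & 0xf = 0x5; word=0x3adff455
word = 0x3adff455 → big-endian bytes:
  [0]=0x3a  [1]=0xdf  [2]=0xf4  [3]=0x55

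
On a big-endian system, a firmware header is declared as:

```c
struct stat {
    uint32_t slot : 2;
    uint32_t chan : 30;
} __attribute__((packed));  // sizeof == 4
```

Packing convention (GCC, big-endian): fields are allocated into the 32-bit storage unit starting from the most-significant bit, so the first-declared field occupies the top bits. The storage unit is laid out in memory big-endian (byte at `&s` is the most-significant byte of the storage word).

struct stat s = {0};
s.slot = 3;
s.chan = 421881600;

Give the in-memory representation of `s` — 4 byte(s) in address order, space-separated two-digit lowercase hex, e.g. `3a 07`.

d9 25 67 00

slot:2 = 3 → 0x3 << 30 → word 0xc0000000
chan:30 = 421881600 → 0x19256700 << 0 → word 0xd9256700
word = 0xd9256700 → big-endian bytes:
  [0]=0xd9  [1]=0x25  [2]=0x67  [3]=0x00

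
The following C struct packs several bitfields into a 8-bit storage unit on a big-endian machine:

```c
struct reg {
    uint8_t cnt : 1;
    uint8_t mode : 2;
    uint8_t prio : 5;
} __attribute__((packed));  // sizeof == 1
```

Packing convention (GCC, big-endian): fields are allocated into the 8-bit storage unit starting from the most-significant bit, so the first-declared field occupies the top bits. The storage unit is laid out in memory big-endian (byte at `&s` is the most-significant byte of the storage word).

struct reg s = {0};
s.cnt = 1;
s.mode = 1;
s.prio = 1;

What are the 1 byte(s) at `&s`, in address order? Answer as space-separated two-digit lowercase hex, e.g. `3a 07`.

cnt (1b) val=1 bits=0x1 at bit 7: 0x80
mode (2b) val=1 bits=0x1 at bit 5: 0xa0
prio (5b) val=1 bits=0x1 at bit 0: 0xa1
word = 0xa1 → big-endian bytes:
  [0]=0xa1

a1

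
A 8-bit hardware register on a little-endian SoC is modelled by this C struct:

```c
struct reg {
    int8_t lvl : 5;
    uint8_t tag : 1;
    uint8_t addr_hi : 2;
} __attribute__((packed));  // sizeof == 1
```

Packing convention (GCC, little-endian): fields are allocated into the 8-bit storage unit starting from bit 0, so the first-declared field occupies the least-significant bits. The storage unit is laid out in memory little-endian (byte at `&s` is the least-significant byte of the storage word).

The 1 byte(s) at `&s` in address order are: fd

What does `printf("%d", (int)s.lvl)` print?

[0]=0xfd (little-endian) → word 0xfd
lvl:5 @ bit 0 → (0xfd>>0)&0x1f = 0x1d  ←
tag:1 @ bit 5 → (0xfd>>5)&0x1 = 0x1
addr_hi:2 @ bit 6 → (0xfd>>6)&0x3 = 0x3
lvl signed 5b, MSB=1: 29 - 32 = -3

-3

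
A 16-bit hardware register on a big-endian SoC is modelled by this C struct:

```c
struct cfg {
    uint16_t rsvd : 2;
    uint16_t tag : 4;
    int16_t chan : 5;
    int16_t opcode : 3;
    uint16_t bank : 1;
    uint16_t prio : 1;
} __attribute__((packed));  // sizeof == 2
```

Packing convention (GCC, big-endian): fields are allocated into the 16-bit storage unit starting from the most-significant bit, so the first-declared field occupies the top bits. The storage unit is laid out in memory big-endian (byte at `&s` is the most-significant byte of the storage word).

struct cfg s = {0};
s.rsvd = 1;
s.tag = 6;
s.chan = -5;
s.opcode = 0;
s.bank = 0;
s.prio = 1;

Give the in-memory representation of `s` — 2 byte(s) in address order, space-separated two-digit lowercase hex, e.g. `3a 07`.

5b 61

[14+:2] rsvd=1 & 0x3 = 0x1; word=0x4000
[10+:4] tag=6 & 0xf = 0x6; word=0x5800
[5+:5] chan=-5 & 0x1f = 0x1b; word=0x5b60
[2+:3] opcode=0 & 0x7 = 0x0; word=0x5b60
[1+:1] bank=0 & 0x1 = 0x0; word=0x5b60
[0+:1] prio=1 & 0x1 = 0x1; word=0x5b61
word = 0x5b61 → big-endian bytes:
  [0]=0x5b  [1]=0x61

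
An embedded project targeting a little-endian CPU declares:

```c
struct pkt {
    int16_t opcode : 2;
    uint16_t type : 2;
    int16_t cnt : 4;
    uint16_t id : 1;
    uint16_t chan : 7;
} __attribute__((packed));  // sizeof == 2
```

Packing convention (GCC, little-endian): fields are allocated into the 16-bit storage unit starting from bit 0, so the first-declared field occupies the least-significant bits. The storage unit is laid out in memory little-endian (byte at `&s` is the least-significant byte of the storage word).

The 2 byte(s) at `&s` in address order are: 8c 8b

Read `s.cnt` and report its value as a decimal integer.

[0]=0x8c [1]=0x8b (little-endian) → word 0x8b8c
opcode:2 @ bit 0 → (0x8b8c>>0)&0x3 = 0x0
type:2 @ bit 2 → (0x8b8c>>2)&0x3 = 0x3
cnt:4 @ bit 4 → (0x8b8c>>4)&0xf = 0x8  ←
id:1 @ bit 8 → (0x8b8c>>8)&0x1 = 0x1
chan:7 @ bit 9 → (0x8b8c>>9)&0x7f = 0x45
cnt signed 4b, MSB=1: 8 - 16 = -8

-8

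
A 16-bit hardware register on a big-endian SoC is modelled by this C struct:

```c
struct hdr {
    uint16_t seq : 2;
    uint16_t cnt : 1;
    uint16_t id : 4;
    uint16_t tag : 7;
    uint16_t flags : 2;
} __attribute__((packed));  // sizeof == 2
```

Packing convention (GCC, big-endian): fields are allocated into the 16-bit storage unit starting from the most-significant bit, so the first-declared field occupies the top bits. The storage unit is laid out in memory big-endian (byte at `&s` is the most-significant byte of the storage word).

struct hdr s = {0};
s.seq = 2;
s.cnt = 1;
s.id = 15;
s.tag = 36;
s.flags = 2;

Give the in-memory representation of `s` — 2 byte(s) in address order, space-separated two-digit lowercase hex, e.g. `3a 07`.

[14+:2] seq=2 & 0x3 = 0x2; word=0x8000
[13+:1] cnt=1 & 0x1 = 0x1; word=0xa000
[9+:4] id=15 & 0xf = 0xf; word=0xbe00
[2+:7] tag=36 & 0x7f = 0x24; word=0xbe90
[0+:2] flags=2 & 0x3 = 0x2; word=0xbe92
word = 0xbe92 → big-endian bytes:
  [0]=0xbe  [1]=0x92

be 92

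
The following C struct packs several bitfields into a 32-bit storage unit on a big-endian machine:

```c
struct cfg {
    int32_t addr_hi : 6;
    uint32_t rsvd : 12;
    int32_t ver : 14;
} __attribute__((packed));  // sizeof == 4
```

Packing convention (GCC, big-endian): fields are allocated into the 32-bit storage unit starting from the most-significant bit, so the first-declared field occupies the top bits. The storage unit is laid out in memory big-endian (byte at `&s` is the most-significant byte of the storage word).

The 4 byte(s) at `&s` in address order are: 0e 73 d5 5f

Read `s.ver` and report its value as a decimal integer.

[0]=0x0e [1]=0x73 [2]=0xd5 [3]=0x5f (big-endian) → word 0x0e73d55f
addr_hi [26+:6] = (word>>26) & 0x3f = 3
rsvd [14+:12] = (word>>14) & 0xfff = 2511
ver [0+:14] = (word>>0) & 0x3fff = 5471  ←
ver signed 14b, MSB=0: value = 5471

5471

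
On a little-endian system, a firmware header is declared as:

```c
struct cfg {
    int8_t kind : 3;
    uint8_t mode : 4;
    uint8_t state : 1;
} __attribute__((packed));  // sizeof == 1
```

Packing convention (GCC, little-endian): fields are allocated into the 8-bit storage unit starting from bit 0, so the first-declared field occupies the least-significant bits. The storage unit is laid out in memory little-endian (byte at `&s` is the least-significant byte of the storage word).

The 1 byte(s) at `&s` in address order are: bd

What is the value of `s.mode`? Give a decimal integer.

7

[0]=0xbd (little-endian) → word 0xbd
kind [0+:3] = (word>>0) & 0x7 = 5
mode [3+:4] = (word>>3) & 0xf = 7  ←
state [7+:1] = (word>>7) & 0x1 = 1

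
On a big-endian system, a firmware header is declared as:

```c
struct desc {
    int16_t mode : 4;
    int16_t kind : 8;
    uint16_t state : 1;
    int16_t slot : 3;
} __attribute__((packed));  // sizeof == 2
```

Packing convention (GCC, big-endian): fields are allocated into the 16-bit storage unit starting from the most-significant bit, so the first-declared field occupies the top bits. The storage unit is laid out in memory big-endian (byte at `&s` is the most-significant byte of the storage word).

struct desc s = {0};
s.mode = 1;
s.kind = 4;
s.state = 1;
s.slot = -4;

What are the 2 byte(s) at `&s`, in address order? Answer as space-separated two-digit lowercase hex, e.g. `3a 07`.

[12+:4] mode=1 & 0xf = 0x1; word=0x1000
[4+:8] kind=4 & 0xff = 0x4; word=0x1040
[3+:1] state=1 & 0x1 = 0x1; word=0x1048
[0+:3] slot=-4 & 0x7 = 0x4; word=0x104c
word = 0x104c → big-endian bytes:
  [0]=0x10  [1]=0x4c

10 4c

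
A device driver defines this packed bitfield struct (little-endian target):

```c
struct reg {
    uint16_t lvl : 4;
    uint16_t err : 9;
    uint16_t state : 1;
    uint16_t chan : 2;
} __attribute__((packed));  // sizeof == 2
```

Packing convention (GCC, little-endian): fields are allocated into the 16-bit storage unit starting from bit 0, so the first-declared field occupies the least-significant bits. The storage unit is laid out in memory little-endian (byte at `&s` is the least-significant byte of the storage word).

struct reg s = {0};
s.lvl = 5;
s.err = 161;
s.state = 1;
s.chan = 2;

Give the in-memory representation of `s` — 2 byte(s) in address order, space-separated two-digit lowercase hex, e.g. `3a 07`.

15 aa

lvl (4b) val=5 bits=0x5 at bit 0: 0x0005
err (9b) val=161 bits=0xa1 at bit 4: 0x0a15
state (1b) val=1 bits=0x1 at bit 13: 0x2a15
chan (2b) val=2 bits=0x2 at bit 14: 0xaa15
word = 0xaa15 → little-endian bytes:
  [0]=0x15  [1]=0xaa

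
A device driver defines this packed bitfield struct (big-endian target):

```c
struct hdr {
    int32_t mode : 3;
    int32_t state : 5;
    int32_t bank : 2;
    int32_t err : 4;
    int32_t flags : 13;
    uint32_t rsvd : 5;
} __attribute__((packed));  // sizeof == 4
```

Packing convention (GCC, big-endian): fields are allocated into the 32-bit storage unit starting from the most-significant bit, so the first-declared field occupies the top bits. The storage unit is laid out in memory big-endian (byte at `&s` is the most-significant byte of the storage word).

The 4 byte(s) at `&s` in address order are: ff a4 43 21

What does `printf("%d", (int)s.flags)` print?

537

[0]=0xff [1]=0xa4 [2]=0x43 [3]=0x21 (big-endian) → word 0xffa44321
mode:3 @ bit 29 → (0xffa44321>>29)&0x7 = 0x7
state:5 @ bit 24 → (0xffa44321>>24)&0x1f = 0x1f
bank:2 @ bit 22 → (0xffa44321>>22)&0x3 = 0x2
err:4 @ bit 18 → (0xffa44321>>18)&0xf = 0x9
flags:13 @ bit 5 → (0xffa44321>>5)&0x1fff = 0x219  ←
rsvd:5 @ bit 0 → (0xffa44321>>0)&0x1f = 0x1
flags signed 13b, MSB=0: value = 537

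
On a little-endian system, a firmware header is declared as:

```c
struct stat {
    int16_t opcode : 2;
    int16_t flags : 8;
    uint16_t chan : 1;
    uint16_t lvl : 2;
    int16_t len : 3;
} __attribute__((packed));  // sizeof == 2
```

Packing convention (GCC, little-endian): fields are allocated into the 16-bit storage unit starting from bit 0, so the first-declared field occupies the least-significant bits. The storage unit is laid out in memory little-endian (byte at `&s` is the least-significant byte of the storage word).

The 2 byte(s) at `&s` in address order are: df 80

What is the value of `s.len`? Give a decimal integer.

[0]=0xdf [1]=0x80 (little-endian) → word 0x80df
opcode:2 @ bit 0 → (0x80df>>0)&0x3 = 0x3
flags:8 @ bit 2 → (0x80df>>2)&0xff = 0x37
chan:1 @ bit 10 → (0x80df>>10)&0x1 = 0x0
lvl:2 @ bit 11 → (0x80df>>11)&0x3 = 0x0
len:3 @ bit 13 → (0x80df>>13)&0x7 = 0x4  ←
len signed 3b, MSB=1: 4 - 8 = -4

-4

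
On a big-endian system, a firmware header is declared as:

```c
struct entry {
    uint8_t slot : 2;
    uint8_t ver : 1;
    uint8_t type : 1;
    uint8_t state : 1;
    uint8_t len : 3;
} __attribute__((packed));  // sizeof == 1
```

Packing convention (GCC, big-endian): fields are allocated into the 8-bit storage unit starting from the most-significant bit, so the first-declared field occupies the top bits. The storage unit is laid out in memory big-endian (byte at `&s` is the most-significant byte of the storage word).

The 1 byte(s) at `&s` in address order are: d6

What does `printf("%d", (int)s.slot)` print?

[0]=0xd6 (big-endian) → word 0xd6
slot [6+:2] = (word>>6) & 0x3 = 3  ←
ver [5+:1] = (word>>5) & 0x1 = 0
type [4+:1] = (word>>4) & 0x1 = 1
state [3+:1] = (word>>3) & 0x1 = 0
len [0+:3] = (word>>0) & 0x7 = 6

3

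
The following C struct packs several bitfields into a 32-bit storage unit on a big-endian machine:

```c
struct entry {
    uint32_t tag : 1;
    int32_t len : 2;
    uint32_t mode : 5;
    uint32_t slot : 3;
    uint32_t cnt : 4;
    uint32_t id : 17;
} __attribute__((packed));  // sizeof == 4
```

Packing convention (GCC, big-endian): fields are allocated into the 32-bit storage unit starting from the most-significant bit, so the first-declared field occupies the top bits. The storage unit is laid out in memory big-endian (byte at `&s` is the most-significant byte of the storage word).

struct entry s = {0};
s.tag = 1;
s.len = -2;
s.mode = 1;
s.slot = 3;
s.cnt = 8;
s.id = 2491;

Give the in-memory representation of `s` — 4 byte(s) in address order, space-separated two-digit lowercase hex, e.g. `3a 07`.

c1 70 09 bb

tag:1 = 1 → 0x1 << 31 → word 0x80000000
len:2 = -2 → 0x2 << 29 → word 0xc0000000
mode:5 = 1 → 0x1 << 24 → word 0xc1000000
slot:3 = 3 → 0x3 << 21 → word 0xc1600000
cnt:4 = 8 → 0x8 << 17 → word 0xc1700000
id:17 = 2491 → 0x9bb << 0 → word 0xc17009bb
word = 0xc17009bb → big-endian bytes:
  [0]=0xc1  [1]=0x70  [2]=0x09  [3]=0xbb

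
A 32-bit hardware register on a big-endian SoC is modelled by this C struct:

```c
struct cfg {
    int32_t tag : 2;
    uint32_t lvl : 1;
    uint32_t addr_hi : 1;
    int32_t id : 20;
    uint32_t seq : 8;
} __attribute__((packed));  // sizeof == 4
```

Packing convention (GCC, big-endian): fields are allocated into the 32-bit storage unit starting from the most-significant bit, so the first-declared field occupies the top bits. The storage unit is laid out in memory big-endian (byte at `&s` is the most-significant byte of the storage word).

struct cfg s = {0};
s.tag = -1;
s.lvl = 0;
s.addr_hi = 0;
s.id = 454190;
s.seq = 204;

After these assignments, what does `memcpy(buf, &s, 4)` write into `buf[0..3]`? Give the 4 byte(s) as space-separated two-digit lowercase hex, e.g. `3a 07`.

c6 ee 2e cc

tag (2b) val=-1 bits=0x3 at bit 30: 0xc0000000
lvl (1b) val=0 bits=0x0 at bit 29: 0xc0000000
addr_hi (1b) val=0 bits=0x0 at bit 28: 0xc0000000
id (20b) val=454190 bits=0x6ee2e at bit 8: 0xc6ee2e00
seq (8b) val=204 bits=0xcc at bit 0: 0xc6ee2ecc
word = 0xc6ee2ecc → big-endian bytes:
  [0]=0xc6  [1]=0xee  [2]=0x2e  [3]=0xcc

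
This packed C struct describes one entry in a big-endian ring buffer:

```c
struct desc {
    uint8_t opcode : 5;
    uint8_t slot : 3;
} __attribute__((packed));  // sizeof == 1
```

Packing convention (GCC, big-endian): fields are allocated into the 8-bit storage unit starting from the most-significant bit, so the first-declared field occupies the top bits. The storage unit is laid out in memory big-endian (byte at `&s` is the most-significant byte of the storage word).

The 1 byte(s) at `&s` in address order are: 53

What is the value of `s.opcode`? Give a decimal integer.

[0]=0x53 (big-endian) → word 0x53
opcode [3+:5] = (word>>3) & 0x1f = 10  ←
slot [0+:3] = (word>>0) & 0x7 = 3

10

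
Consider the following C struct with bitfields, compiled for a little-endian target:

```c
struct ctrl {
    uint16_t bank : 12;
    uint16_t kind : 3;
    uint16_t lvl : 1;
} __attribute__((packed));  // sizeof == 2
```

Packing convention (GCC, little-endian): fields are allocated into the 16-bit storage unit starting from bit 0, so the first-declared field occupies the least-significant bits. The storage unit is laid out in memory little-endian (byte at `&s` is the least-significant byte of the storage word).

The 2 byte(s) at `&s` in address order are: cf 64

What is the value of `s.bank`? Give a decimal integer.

1231

[0]=0xcf [1]=0x64 (little-endian) → word 0x64cf
bank [0+:12] = (word>>0) & 0xfff = 1231  ←
kind [12+:3] = (word>>12) & 0x7 = 6
lvl [15+:1] = (word>>15) & 0x1 = 0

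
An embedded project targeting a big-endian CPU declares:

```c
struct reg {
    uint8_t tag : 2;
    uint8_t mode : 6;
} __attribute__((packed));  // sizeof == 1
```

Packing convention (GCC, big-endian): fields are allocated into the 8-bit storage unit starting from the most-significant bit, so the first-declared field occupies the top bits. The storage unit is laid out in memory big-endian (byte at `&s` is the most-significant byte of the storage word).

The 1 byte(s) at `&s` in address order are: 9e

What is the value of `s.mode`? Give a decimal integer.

[0]=0x9e (big-endian) → word 0x9e
tag:2 @ bit 6 → (0x9e>>6)&0x3 = 0x2
mode:6 @ bit 0 → (0x9e>>0)&0x3f = 0x1e  ←

30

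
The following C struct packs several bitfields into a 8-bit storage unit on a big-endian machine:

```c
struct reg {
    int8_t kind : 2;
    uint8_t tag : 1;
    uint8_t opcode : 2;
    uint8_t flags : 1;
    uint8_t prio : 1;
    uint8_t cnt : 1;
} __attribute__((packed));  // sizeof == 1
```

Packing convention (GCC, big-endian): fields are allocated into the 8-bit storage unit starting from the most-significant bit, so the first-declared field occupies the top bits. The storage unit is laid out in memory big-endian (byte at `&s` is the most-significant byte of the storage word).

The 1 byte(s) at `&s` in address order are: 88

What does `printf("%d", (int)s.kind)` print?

[0]=0x88 (big-endian) → word 0x88
kind [6+:2] = (word>>6) & 0x3 = 2  ←
tag [5+:1] = (word>>5) & 0x1 = 0
opcode [3+:2] = (word>>3) & 0x3 = 1
flags [2+:1] = (word>>2) & 0x1 = 0
prio [1+:1] = (word>>1) & 0x1 = 0
cnt [0+:1] = (word>>0) & 0x1 = 0
kind signed 2b, MSB=1: 2 - 4 = -2

-2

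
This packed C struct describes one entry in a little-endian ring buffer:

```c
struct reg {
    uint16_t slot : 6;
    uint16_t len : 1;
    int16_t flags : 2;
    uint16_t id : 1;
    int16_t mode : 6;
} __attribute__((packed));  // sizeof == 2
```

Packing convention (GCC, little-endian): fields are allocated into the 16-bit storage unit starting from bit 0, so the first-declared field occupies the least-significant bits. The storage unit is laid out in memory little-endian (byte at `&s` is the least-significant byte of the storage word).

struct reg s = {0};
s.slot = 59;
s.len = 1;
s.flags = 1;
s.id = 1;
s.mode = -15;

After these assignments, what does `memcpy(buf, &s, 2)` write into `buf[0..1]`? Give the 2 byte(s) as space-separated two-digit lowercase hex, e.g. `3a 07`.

fb c6

[0+:6] slot=59 & 0x3f = 0x3b; word=0x003b
[6+:1] len=1 & 0x1 = 0x1; word=0x007b
[7+:2] flags=1 & 0x3 = 0x1; word=0x00fb
[9+:1] id=1 & 0x1 = 0x1; word=0x02fb
[10+:6] mode=-15 & 0x3f = 0x31; word=0xc6fb
word = 0xc6fb → little-endian bytes:
  [0]=0xfb  [1]=0xc6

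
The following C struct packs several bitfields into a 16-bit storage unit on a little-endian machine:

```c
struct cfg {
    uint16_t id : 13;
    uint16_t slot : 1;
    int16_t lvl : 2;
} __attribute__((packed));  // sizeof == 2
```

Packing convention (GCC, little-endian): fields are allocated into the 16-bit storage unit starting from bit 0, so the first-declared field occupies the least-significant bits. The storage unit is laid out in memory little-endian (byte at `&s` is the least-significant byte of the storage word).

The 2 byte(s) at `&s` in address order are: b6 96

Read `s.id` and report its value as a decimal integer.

5814

[0]=0xb6 [1]=0x96 (little-endian) → word 0x96b6
id:13 @ bit 0 → (0x96b6>>0)&0x1fff = 0x16b6  ←
slot:1 @ bit 13 → (0x96b6>>13)&0x1 = 0x0
lvl:2 @ bit 14 → (0x96b6>>14)&0x3 = 0x2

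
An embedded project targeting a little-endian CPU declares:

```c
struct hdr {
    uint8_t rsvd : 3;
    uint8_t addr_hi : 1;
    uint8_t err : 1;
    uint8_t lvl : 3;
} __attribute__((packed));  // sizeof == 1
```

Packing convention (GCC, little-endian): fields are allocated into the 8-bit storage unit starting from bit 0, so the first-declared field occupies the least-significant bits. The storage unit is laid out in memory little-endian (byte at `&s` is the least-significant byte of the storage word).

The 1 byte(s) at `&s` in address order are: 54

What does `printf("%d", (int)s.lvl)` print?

2

[0]=0x54 (little-endian) → word 0x54
rsvd:3 @ bit 0 → (0x54>>0)&0x7 = 0x4
addr_hi:1 @ bit 3 → (0x54>>3)&0x1 = 0x0
err:1 @ bit 4 → (0x54>>4)&0x1 = 0x1
lvl:3 @ bit 5 → (0x54>>5)&0x7 = 0x2  ←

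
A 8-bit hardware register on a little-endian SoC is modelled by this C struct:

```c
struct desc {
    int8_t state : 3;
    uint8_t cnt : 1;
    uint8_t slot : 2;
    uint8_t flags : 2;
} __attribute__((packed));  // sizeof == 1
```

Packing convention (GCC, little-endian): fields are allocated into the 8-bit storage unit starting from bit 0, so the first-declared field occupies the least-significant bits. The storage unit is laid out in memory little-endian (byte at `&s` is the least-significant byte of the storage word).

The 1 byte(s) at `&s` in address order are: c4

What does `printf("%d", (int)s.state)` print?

-4

[0]=0xc4 (little-endian) → word 0xc4
state:3 @ bit 0 → (0xc4>>0)&0x7 = 0x4  ←
cnt:1 @ bit 3 → (0xc4>>3)&0x1 = 0x0
slot:2 @ bit 4 → (0xc4>>4)&0x3 = 0x0
flags:2 @ bit 6 → (0xc4>>6)&0x3 = 0x3
state signed 3b, MSB=1: 4 - 8 = -4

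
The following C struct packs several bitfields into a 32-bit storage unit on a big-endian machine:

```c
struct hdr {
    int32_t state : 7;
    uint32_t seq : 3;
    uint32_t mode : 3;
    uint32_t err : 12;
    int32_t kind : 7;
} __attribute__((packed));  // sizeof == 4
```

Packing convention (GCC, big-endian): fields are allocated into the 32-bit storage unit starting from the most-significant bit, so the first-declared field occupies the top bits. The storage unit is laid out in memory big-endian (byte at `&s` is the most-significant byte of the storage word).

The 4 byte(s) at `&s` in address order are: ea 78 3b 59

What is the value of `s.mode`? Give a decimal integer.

7

[0]=0xea [1]=0x78 [2]=0x3b [3]=0x59 (big-endian) → word 0xea783b59
state [25+:7] = (word>>25) & 0x7f = 117
seq [22+:3] = (word>>22) & 0x7 = 1
mode [19+:3] = (word>>19) & 0x7 = 7  ←
err [7+:12] = (word>>7) & 0xfff = 118
kind [0+:7] = (word>>0) & 0x7f = 89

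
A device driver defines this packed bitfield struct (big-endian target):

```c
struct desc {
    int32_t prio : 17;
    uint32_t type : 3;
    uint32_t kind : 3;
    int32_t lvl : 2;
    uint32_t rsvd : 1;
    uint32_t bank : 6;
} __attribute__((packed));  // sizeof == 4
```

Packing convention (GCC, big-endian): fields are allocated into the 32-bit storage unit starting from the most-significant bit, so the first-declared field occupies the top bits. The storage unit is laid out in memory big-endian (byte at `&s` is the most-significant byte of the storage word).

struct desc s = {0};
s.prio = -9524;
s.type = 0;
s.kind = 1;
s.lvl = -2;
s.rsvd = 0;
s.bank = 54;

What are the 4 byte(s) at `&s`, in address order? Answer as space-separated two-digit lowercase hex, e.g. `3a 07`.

[15+:17] prio=-9524 & 0x1ffff = 0x1dacc; word=0xed660000
[12+:3] type=0 & 0x7 = 0x0; word=0xed660000
[9+:3] kind=1 & 0x7 = 0x1; word=0xed660200
[7+:2] lvl=-2 & 0x3 = 0x2; word=0xed660300
[6+:1] rsvd=0 & 0x1 = 0x0; word=0xed660300
[0+:6] bank=54 & 0x3f = 0x36; word=0xed660336
word = 0xed660336 → big-endian bytes:
  [0]=0xed  [1]=0x66  [2]=0x03  [3]=0x36

ed 66 03 36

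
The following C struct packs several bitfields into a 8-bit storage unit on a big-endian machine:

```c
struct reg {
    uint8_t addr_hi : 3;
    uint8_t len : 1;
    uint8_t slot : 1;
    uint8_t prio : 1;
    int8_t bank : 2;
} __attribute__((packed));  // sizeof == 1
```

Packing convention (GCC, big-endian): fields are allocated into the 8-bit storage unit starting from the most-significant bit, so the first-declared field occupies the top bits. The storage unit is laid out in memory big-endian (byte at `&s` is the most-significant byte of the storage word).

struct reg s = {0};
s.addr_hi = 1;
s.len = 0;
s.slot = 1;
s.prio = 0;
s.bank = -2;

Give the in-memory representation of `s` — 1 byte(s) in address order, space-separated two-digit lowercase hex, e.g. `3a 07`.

2a

[5+:3] addr_hi=1 & 0x7 = 0x1; word=0x20
[4+:1] len=0 & 0x1 = 0x0; word=0x20
[3+:1] slot=1 & 0x1 = 0x1; word=0x28
[2+:1] prio=0 & 0x1 = 0x0; word=0x28
[0+:2] bank=-2 & 0x3 = 0x2; word=0x2a
word = 0x2a → big-endian bytes:
  [0]=0x2a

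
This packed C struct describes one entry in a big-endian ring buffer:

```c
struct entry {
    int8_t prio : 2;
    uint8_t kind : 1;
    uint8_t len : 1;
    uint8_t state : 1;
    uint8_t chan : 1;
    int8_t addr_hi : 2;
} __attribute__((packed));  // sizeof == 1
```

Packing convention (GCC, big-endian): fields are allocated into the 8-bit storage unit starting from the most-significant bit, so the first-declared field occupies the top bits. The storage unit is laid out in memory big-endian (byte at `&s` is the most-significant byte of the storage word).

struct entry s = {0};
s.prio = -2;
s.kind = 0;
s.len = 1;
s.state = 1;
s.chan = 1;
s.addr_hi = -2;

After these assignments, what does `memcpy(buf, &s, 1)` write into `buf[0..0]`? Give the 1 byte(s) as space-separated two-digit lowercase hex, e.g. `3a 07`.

9e

prio (2b) val=-2 bits=0x2 at bit 6: 0x80
kind (1b) val=0 bits=0x0 at bit 5: 0x80
len (1b) val=1 bits=0x1 at bit 4: 0x90
state (1b) val=1 bits=0x1 at bit 3: 0x98
chan (1b) val=1 bits=0x1 at bit 2: 0x9c
addr_hi (2b) val=-2 bits=0x2 at bit 0: 0x9e
word = 0x9e → big-endian bytes:
  [0]=0x9e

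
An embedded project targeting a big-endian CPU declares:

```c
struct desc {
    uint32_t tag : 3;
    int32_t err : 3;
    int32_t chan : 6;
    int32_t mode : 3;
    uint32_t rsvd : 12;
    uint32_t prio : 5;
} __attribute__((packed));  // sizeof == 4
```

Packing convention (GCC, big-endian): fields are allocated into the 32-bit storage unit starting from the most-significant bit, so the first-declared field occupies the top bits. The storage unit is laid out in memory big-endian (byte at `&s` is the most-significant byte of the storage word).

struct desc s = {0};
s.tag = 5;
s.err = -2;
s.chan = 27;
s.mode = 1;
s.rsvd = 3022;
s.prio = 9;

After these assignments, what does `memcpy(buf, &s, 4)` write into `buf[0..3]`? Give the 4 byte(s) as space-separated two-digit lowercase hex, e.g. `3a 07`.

tag:3 = 5 → 0x5 << 29 → word 0xa0000000
err:3 = -2 → 0x6 << 26 → word 0xb8000000
chan:6 = 27 → 0x1b << 20 → word 0xb9b00000
mode:3 = 1 → 0x1 << 17 → word 0xb9b20000
rsvd:12 = 3022 → 0xbce << 5 → word 0xb9b379c0
prio:5 = 9 → 0x9 << 0 → word 0xb9b379c9
word = 0xb9b379c9 → big-endian bytes:
  [0]=0xb9  [1]=0xb3  [2]=0x79  [3]=0xc9

b9 b3 79 c9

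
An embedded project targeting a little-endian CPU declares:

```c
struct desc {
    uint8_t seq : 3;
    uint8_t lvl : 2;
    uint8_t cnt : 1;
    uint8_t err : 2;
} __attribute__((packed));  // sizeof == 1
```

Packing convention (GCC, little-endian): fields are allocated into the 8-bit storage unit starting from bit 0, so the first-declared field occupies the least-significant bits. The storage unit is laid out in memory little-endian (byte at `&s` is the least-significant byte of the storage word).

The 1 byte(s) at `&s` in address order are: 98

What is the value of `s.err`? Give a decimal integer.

[0]=0x98 (little-endian) → word 0x98
seq:3 @ bit 0 → (0x98>>0)&0x7 = 0x0
lvl:2 @ bit 3 → (0x98>>3)&0x3 = 0x3
cnt:1 @ bit 5 → (0x98>>5)&0x1 = 0x0
err:2 @ bit 6 → (0x98>>6)&0x3 = 0x2  ←

2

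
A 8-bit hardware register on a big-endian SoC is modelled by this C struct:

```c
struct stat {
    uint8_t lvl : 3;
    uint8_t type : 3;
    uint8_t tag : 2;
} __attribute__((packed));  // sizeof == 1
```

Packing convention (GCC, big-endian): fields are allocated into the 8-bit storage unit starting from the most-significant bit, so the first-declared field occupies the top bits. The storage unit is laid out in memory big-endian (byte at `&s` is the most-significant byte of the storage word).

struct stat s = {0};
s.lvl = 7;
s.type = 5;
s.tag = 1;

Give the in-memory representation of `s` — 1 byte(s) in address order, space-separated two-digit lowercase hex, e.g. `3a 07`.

lvl (3b) val=7 bits=0x7 at bit 5: 0xe0
type (3b) val=5 bits=0x5 at bit 2: 0xf4
tag (2b) val=1 bits=0x1 at bit 0: 0xf5
word = 0xf5 → big-endian bytes:
  [0]=0xf5

f5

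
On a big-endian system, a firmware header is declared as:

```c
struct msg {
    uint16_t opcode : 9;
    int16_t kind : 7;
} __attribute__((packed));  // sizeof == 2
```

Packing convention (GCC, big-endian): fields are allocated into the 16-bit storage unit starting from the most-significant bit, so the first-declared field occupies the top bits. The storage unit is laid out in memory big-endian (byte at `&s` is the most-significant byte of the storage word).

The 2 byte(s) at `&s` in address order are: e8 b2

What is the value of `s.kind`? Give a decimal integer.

[0]=0xe8 [1]=0xb2 (big-endian) → word 0xe8b2
opcode [7+:9] = (word>>7) & 0x1ff = 465
kind [0+:7] = (word>>0) & 0x7f = 50  ←
kind signed 7b, MSB=0: value = 50

50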